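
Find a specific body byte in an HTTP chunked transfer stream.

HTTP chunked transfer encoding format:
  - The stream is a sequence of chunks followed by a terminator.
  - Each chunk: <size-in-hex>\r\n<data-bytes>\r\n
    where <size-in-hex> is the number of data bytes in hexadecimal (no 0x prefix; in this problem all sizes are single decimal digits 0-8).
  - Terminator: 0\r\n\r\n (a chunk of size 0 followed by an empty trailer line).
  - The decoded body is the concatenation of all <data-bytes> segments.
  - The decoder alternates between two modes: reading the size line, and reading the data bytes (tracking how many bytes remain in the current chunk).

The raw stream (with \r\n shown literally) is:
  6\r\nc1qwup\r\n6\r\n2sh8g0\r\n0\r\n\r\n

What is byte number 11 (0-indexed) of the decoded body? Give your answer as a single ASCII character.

Chunk 1: stream[0..1]='6' size=0x6=6, data at stream[3..9]='c1qwup' -> body[0..6], body so far='c1qwup'
Chunk 2: stream[11..12]='6' size=0x6=6, data at stream[14..20]='2sh8g0' -> body[6..12], body so far='c1qwup2sh8g0'
Chunk 3: stream[22..23]='0' size=0 (terminator). Final body='c1qwup2sh8g0' (12 bytes)
Body byte 11 = '0'

Answer: 0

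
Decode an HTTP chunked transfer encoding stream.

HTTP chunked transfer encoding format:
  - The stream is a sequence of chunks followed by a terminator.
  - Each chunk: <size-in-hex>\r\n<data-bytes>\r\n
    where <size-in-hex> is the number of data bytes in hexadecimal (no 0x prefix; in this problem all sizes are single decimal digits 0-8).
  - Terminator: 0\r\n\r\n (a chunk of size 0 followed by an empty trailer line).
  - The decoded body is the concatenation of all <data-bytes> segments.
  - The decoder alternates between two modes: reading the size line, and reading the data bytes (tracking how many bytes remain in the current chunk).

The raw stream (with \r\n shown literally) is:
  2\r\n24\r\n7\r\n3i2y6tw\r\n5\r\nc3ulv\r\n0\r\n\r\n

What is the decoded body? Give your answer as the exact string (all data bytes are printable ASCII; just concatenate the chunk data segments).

Answer: 243i2y6twc3ulv

Derivation:
Chunk 1: stream[0..1]='2' size=0x2=2, data at stream[3..5]='24' -> body[0..2], body so far='24'
Chunk 2: stream[7..8]='7' size=0x7=7, data at stream[10..17]='3i2y6tw' -> body[2..9], body so far='243i2y6tw'
Chunk 3: stream[19..20]='5' size=0x5=5, data at stream[22..27]='c3ulv' -> body[9..14], body so far='243i2y6twc3ulv'
Chunk 4: stream[29..30]='0' size=0 (terminator). Final body='243i2y6twc3ulv' (14 bytes)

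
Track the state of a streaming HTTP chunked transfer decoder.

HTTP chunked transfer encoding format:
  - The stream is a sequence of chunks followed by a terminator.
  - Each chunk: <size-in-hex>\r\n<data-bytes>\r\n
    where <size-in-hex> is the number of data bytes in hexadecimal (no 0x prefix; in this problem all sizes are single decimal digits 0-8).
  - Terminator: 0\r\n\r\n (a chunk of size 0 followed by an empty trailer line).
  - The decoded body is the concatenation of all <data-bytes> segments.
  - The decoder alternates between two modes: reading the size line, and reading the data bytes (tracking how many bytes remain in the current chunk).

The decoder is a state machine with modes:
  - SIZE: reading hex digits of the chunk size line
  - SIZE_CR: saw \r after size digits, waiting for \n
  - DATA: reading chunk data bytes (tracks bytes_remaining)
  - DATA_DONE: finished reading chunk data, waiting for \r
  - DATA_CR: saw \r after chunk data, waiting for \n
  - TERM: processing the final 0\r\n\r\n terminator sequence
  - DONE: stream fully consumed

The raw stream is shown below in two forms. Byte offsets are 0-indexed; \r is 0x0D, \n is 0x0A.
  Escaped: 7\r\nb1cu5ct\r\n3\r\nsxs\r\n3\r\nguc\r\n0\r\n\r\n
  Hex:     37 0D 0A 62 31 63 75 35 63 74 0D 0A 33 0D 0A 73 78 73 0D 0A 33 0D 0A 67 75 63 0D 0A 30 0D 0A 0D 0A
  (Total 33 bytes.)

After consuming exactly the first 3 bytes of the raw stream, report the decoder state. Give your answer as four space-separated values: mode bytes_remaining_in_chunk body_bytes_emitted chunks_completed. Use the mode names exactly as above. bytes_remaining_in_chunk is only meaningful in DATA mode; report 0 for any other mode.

Answer: DATA 7 0 0

Derivation:
Byte 0 = '7': mode=SIZE remaining=0 emitted=0 chunks_done=0
Byte 1 = 0x0D: mode=SIZE_CR remaining=0 emitted=0 chunks_done=0
Byte 2 = 0x0A: mode=DATA remaining=7 emitted=0 chunks_done=0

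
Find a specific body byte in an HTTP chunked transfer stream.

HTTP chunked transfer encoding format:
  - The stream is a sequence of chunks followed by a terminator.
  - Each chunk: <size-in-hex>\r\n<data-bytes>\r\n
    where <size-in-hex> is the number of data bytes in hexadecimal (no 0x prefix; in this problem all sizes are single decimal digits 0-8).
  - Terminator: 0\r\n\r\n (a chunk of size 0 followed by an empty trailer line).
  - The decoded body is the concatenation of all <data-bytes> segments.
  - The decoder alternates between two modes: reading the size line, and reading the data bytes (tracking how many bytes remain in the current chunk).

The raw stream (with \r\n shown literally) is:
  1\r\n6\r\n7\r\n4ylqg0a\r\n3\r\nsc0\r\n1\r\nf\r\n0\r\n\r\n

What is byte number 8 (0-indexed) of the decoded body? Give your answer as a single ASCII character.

Answer: s

Derivation:
Chunk 1: stream[0..1]='1' size=0x1=1, data at stream[3..4]='6' -> body[0..1], body so far='6'
Chunk 2: stream[6..7]='7' size=0x7=7, data at stream[9..16]='4ylqg0a' -> body[1..8], body so far='64ylqg0a'
Chunk 3: stream[18..19]='3' size=0x3=3, data at stream[21..24]='sc0' -> body[8..11], body so far='64ylqg0asc0'
Chunk 4: stream[26..27]='1' size=0x1=1, data at stream[29..30]='f' -> body[11..12], body so far='64ylqg0asc0f'
Chunk 5: stream[32..33]='0' size=0 (terminator). Final body='64ylqg0asc0f' (12 bytes)
Body byte 8 = 's'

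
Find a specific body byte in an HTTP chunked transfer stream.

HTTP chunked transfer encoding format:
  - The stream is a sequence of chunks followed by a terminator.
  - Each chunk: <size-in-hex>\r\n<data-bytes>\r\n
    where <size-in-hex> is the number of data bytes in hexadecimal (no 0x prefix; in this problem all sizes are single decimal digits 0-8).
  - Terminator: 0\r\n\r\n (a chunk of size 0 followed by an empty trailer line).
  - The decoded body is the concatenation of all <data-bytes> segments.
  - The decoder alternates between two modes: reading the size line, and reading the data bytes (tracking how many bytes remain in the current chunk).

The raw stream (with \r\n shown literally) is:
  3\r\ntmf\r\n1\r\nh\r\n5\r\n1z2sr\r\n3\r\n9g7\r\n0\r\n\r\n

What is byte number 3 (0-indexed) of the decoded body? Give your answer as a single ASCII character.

Answer: h

Derivation:
Chunk 1: stream[0..1]='3' size=0x3=3, data at stream[3..6]='tmf' -> body[0..3], body so far='tmf'
Chunk 2: stream[8..9]='1' size=0x1=1, data at stream[11..12]='h' -> body[3..4], body so far='tmfh'
Chunk 3: stream[14..15]='5' size=0x5=5, data at stream[17..22]='1z2sr' -> body[4..9], body so far='tmfh1z2sr'
Chunk 4: stream[24..25]='3' size=0x3=3, data at stream[27..30]='9g7' -> body[9..12], body so far='tmfh1z2sr9g7'
Chunk 5: stream[32..33]='0' size=0 (terminator). Final body='tmfh1z2sr9g7' (12 bytes)
Body byte 3 = 'h'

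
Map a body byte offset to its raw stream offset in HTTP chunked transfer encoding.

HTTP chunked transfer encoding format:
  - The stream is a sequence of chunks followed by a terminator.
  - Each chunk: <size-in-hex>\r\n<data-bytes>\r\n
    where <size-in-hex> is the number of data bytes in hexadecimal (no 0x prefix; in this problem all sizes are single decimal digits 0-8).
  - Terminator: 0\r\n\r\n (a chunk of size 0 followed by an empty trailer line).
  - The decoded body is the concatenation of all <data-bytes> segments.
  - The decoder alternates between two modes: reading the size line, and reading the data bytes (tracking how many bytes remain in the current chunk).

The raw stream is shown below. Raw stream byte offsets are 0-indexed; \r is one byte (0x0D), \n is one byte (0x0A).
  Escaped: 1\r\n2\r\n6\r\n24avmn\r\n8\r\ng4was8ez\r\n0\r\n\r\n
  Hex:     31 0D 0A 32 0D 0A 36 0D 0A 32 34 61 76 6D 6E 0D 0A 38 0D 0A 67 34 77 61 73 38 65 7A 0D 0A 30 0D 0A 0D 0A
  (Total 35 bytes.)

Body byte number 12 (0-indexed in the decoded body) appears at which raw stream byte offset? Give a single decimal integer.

Answer: 25

Derivation:
Chunk 1: stream[0..1]='1' size=0x1=1, data at stream[3..4]='2' -> body[0..1], body so far='2'
Chunk 2: stream[6..7]='6' size=0x6=6, data at stream[9..15]='24avmn' -> body[1..7], body so far='224avmn'
Chunk 3: stream[17..18]='8' size=0x8=8, data at stream[20..28]='g4was8ez' -> body[7..15], body so far='224avmng4was8ez'
Chunk 4: stream[30..31]='0' size=0 (terminator). Final body='224avmng4was8ez' (15 bytes)
Body byte 12 at stream offset 25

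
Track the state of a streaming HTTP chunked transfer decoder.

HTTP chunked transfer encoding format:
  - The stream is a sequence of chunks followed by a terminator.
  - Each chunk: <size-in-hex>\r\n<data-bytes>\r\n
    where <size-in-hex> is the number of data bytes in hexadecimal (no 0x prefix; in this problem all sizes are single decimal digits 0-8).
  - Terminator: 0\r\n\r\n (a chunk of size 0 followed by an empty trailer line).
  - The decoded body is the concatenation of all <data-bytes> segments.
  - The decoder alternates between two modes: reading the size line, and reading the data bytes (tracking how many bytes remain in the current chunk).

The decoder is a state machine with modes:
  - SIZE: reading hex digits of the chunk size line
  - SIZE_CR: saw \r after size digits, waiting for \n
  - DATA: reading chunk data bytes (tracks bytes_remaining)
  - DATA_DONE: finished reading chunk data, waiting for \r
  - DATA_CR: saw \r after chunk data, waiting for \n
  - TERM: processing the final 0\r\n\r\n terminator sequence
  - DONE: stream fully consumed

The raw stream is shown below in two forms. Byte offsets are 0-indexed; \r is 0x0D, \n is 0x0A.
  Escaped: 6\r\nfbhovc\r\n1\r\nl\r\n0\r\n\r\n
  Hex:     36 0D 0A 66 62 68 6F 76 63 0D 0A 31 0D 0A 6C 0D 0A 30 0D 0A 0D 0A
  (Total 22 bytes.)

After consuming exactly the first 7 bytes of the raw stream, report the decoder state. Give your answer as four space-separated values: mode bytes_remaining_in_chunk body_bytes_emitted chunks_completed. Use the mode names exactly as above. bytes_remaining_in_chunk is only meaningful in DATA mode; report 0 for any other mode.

Byte 0 = '6': mode=SIZE remaining=0 emitted=0 chunks_done=0
Byte 1 = 0x0D: mode=SIZE_CR remaining=0 emitted=0 chunks_done=0
Byte 2 = 0x0A: mode=DATA remaining=6 emitted=0 chunks_done=0
Byte 3 = 'f': mode=DATA remaining=5 emitted=1 chunks_done=0
Byte 4 = 'b': mode=DATA remaining=4 emitted=2 chunks_done=0
Byte 5 = 'h': mode=DATA remaining=3 emitted=3 chunks_done=0
Byte 6 = 'o': mode=DATA remaining=2 emitted=4 chunks_done=0

Answer: DATA 2 4 0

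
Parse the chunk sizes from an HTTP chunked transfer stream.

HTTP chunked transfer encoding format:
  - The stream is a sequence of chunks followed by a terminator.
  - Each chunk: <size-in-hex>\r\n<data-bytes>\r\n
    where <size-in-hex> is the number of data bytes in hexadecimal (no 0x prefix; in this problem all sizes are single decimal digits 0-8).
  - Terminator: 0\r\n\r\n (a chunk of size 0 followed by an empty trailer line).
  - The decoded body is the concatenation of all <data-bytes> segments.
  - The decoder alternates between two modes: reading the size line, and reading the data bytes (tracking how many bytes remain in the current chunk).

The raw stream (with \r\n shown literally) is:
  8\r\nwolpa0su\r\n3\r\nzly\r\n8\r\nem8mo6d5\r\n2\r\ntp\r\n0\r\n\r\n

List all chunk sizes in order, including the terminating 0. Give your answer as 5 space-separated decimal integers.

Answer: 8 3 8 2 0

Derivation:
Chunk 1: stream[0..1]='8' size=0x8=8, data at stream[3..11]='wolpa0su' -> body[0..8], body so far='wolpa0su'
Chunk 2: stream[13..14]='3' size=0x3=3, data at stream[16..19]='zly' -> body[8..11], body so far='wolpa0suzly'
Chunk 3: stream[21..22]='8' size=0x8=8, data at stream[24..32]='em8mo6d5' -> body[11..19], body so far='wolpa0suzlyem8mo6d5'
Chunk 4: stream[34..35]='2' size=0x2=2, data at stream[37..39]='tp' -> body[19..21], body so far='wolpa0suzlyem8mo6d5tp'
Chunk 5: stream[41..42]='0' size=0 (terminator). Final body='wolpa0suzlyem8mo6d5tp' (21 bytes)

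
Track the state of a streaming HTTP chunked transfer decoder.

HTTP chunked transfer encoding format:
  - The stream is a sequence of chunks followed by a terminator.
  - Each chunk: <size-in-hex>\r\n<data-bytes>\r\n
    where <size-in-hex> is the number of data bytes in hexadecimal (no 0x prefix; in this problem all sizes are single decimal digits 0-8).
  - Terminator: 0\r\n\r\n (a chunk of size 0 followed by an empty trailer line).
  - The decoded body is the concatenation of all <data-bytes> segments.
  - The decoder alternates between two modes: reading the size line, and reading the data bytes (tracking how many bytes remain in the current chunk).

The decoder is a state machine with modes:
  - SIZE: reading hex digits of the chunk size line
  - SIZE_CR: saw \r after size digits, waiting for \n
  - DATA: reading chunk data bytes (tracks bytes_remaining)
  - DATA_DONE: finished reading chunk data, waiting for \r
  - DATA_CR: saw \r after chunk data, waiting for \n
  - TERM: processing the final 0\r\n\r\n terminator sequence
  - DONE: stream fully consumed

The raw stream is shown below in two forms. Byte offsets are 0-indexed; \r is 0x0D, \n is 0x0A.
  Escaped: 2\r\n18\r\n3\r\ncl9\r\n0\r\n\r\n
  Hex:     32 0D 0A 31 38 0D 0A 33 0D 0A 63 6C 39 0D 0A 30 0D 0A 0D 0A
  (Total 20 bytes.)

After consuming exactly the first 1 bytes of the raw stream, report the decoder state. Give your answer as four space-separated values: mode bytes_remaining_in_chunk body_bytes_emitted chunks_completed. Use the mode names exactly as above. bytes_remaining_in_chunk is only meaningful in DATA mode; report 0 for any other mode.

Answer: SIZE 0 0 0

Derivation:
Byte 0 = '2': mode=SIZE remaining=0 emitted=0 chunks_done=0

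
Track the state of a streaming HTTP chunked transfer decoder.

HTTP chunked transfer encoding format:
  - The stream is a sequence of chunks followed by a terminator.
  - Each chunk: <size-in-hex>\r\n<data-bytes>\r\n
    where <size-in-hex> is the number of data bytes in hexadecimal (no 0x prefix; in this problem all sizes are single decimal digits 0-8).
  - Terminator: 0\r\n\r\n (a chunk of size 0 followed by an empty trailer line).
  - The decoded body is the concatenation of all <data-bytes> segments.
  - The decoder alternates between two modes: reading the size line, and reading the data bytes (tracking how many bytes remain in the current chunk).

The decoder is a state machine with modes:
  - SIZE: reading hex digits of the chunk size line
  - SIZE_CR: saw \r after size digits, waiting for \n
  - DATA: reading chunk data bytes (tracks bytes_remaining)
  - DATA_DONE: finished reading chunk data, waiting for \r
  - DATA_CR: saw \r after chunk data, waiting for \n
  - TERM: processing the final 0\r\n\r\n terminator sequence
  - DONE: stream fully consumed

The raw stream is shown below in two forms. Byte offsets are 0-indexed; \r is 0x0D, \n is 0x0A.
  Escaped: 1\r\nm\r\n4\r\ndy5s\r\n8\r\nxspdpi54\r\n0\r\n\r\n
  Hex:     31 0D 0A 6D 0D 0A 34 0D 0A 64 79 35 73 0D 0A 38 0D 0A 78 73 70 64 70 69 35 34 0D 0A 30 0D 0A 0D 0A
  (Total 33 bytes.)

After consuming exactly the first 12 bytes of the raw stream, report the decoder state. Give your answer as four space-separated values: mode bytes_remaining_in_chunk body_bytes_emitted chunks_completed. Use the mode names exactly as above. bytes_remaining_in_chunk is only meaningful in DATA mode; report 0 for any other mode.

Byte 0 = '1': mode=SIZE remaining=0 emitted=0 chunks_done=0
Byte 1 = 0x0D: mode=SIZE_CR remaining=0 emitted=0 chunks_done=0
Byte 2 = 0x0A: mode=DATA remaining=1 emitted=0 chunks_done=0
Byte 3 = 'm': mode=DATA_DONE remaining=0 emitted=1 chunks_done=0
Byte 4 = 0x0D: mode=DATA_CR remaining=0 emitted=1 chunks_done=0
Byte 5 = 0x0A: mode=SIZE remaining=0 emitted=1 chunks_done=1
Byte 6 = '4': mode=SIZE remaining=0 emitted=1 chunks_done=1
Byte 7 = 0x0D: mode=SIZE_CR remaining=0 emitted=1 chunks_done=1
Byte 8 = 0x0A: mode=DATA remaining=4 emitted=1 chunks_done=1
Byte 9 = 'd': mode=DATA remaining=3 emitted=2 chunks_done=1
Byte 10 = 'y': mode=DATA remaining=2 emitted=3 chunks_done=1
Byte 11 = '5': mode=DATA remaining=1 emitted=4 chunks_done=1

Answer: DATA 1 4 1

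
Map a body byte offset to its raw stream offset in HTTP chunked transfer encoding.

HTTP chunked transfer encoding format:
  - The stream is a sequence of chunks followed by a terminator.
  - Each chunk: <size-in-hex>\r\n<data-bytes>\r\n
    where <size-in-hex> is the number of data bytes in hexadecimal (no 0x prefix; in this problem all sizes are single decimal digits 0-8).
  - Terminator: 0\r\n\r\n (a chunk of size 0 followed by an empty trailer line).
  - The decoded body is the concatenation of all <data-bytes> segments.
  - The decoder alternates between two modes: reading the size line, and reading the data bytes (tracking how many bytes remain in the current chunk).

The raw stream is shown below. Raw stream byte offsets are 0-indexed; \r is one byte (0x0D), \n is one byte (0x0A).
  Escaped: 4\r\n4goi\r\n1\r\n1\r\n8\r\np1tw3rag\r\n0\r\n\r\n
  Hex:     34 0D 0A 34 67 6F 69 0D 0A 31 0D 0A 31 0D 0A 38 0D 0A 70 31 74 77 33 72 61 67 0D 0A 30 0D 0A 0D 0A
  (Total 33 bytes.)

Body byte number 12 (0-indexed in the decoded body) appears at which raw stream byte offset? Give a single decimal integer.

Answer: 25

Derivation:
Chunk 1: stream[0..1]='4' size=0x4=4, data at stream[3..7]='4goi' -> body[0..4], body so far='4goi'
Chunk 2: stream[9..10]='1' size=0x1=1, data at stream[12..13]='1' -> body[4..5], body so far='4goi1'
Chunk 3: stream[15..16]='8' size=0x8=8, data at stream[18..26]='p1tw3rag' -> body[5..13], body so far='4goi1p1tw3rag'
Chunk 4: stream[28..29]='0' size=0 (terminator). Final body='4goi1p1tw3rag' (13 bytes)
Body byte 12 at stream offset 25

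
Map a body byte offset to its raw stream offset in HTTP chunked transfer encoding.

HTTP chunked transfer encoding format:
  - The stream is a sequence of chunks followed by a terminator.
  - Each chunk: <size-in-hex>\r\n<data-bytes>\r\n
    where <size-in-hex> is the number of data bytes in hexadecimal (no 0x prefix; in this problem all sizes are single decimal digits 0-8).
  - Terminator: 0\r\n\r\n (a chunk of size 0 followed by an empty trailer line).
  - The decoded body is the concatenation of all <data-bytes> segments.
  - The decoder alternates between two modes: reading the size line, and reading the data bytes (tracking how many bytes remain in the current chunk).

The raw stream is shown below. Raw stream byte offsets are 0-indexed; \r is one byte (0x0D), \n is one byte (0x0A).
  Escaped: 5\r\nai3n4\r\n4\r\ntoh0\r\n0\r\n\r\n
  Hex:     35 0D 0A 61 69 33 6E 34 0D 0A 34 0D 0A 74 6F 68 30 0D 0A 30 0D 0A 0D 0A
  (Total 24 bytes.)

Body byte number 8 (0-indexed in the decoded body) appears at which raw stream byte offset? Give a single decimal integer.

Chunk 1: stream[0..1]='5' size=0x5=5, data at stream[3..8]='ai3n4' -> body[0..5], body so far='ai3n4'
Chunk 2: stream[10..11]='4' size=0x4=4, data at stream[13..17]='toh0' -> body[5..9], body so far='ai3n4toh0'
Chunk 3: stream[19..20]='0' size=0 (terminator). Final body='ai3n4toh0' (9 bytes)
Body byte 8 at stream offset 16

Answer: 16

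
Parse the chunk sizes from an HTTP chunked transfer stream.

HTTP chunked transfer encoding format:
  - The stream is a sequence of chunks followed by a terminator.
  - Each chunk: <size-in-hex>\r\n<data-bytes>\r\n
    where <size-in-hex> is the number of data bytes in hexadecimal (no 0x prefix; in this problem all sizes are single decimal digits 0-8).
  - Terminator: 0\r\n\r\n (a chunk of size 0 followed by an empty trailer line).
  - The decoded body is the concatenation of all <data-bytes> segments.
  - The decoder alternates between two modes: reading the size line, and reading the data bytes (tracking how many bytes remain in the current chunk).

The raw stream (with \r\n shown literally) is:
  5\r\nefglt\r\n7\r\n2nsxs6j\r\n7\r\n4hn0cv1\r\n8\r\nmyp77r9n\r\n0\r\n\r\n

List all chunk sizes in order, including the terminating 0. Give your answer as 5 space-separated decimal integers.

Chunk 1: stream[0..1]='5' size=0x5=5, data at stream[3..8]='efglt' -> body[0..5], body so far='efglt'
Chunk 2: stream[10..11]='7' size=0x7=7, data at stream[13..20]='2nsxs6j' -> body[5..12], body so far='efglt2nsxs6j'
Chunk 3: stream[22..23]='7' size=0x7=7, data at stream[25..32]='4hn0cv1' -> body[12..19], body so far='efglt2nsxs6j4hn0cv1'
Chunk 4: stream[34..35]='8' size=0x8=8, data at stream[37..45]='myp77r9n' -> body[19..27], body so far='efglt2nsxs6j4hn0cv1myp77r9n'
Chunk 5: stream[47..48]='0' size=0 (terminator). Final body='efglt2nsxs6j4hn0cv1myp77r9n' (27 bytes)

Answer: 5 7 7 8 0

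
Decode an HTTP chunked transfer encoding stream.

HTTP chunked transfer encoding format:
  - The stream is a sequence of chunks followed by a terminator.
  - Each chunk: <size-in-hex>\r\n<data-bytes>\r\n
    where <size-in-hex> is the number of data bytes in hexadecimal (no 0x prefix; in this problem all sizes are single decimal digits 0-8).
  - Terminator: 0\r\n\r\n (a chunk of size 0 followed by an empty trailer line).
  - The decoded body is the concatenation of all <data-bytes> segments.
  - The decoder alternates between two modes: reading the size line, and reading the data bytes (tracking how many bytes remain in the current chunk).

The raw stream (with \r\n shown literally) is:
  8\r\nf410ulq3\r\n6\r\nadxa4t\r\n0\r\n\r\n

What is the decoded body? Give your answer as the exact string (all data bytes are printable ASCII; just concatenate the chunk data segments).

Answer: f410ulq3adxa4t

Derivation:
Chunk 1: stream[0..1]='8' size=0x8=8, data at stream[3..11]='f410ulq3' -> body[0..8], body so far='f410ulq3'
Chunk 2: stream[13..14]='6' size=0x6=6, data at stream[16..22]='adxa4t' -> body[8..14], body so far='f410ulq3adxa4t'
Chunk 3: stream[24..25]='0' size=0 (terminator). Final body='f410ulq3adxa4t' (14 bytes)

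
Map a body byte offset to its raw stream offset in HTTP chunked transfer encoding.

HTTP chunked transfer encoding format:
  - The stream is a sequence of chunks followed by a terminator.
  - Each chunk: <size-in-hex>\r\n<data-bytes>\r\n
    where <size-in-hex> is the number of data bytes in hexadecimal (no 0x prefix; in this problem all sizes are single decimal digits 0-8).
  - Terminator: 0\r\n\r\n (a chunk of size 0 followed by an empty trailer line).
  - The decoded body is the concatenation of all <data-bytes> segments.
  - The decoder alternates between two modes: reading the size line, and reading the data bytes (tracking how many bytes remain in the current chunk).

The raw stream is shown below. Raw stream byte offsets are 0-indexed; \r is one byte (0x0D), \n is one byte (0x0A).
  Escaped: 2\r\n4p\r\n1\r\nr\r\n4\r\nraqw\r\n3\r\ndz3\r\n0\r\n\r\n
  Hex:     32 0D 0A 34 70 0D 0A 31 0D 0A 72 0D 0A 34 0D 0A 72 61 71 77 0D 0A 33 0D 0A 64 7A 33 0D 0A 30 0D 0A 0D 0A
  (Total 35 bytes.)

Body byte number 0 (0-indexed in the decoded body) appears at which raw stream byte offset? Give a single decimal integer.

Chunk 1: stream[0..1]='2' size=0x2=2, data at stream[3..5]='4p' -> body[0..2], body so far='4p'
Chunk 2: stream[7..8]='1' size=0x1=1, data at stream[10..11]='r' -> body[2..3], body so far='4pr'
Chunk 3: stream[13..14]='4' size=0x4=4, data at stream[16..20]='raqw' -> body[3..7], body so far='4prraqw'
Chunk 4: stream[22..23]='3' size=0x3=3, data at stream[25..28]='dz3' -> body[7..10], body so far='4prraqwdz3'
Chunk 5: stream[30..31]='0' size=0 (terminator). Final body='4prraqwdz3' (10 bytes)
Body byte 0 at stream offset 3

Answer: 3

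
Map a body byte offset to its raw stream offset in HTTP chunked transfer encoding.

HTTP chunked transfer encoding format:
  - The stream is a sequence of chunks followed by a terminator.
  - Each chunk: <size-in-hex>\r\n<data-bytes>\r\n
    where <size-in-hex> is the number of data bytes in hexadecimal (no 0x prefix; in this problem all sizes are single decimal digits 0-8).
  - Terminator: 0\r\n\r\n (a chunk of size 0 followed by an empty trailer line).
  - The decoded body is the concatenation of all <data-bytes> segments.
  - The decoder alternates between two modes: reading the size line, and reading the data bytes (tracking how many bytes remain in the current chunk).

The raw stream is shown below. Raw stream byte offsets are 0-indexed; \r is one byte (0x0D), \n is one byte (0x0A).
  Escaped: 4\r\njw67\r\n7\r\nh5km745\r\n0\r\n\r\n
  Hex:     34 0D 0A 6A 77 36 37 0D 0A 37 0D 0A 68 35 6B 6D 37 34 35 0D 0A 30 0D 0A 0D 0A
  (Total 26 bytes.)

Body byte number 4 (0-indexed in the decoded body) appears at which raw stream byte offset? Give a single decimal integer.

Answer: 12

Derivation:
Chunk 1: stream[0..1]='4' size=0x4=4, data at stream[3..7]='jw67' -> body[0..4], body so far='jw67'
Chunk 2: stream[9..10]='7' size=0x7=7, data at stream[12..19]='h5km745' -> body[4..11], body so far='jw67h5km745'
Chunk 3: stream[21..22]='0' size=0 (terminator). Final body='jw67h5km745' (11 bytes)
Body byte 4 at stream offset 12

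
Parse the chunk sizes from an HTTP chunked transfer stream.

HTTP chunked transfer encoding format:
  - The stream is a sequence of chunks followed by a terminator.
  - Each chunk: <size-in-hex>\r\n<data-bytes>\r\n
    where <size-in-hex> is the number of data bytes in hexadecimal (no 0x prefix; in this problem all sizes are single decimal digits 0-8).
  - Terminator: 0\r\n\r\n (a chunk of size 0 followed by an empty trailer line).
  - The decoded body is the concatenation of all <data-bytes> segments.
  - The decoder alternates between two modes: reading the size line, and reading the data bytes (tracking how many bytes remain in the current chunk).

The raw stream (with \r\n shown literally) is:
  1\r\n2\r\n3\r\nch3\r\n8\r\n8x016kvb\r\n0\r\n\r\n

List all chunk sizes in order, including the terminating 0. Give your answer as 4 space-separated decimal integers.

Answer: 1 3 8 0

Derivation:
Chunk 1: stream[0..1]='1' size=0x1=1, data at stream[3..4]='2' -> body[0..1], body so far='2'
Chunk 2: stream[6..7]='3' size=0x3=3, data at stream[9..12]='ch3' -> body[1..4], body so far='2ch3'
Chunk 3: stream[14..15]='8' size=0x8=8, data at stream[17..25]='8x016kvb' -> body[4..12], body so far='2ch38x016kvb'
Chunk 4: stream[27..28]='0' size=0 (terminator). Final body='2ch38x016kvb' (12 bytes)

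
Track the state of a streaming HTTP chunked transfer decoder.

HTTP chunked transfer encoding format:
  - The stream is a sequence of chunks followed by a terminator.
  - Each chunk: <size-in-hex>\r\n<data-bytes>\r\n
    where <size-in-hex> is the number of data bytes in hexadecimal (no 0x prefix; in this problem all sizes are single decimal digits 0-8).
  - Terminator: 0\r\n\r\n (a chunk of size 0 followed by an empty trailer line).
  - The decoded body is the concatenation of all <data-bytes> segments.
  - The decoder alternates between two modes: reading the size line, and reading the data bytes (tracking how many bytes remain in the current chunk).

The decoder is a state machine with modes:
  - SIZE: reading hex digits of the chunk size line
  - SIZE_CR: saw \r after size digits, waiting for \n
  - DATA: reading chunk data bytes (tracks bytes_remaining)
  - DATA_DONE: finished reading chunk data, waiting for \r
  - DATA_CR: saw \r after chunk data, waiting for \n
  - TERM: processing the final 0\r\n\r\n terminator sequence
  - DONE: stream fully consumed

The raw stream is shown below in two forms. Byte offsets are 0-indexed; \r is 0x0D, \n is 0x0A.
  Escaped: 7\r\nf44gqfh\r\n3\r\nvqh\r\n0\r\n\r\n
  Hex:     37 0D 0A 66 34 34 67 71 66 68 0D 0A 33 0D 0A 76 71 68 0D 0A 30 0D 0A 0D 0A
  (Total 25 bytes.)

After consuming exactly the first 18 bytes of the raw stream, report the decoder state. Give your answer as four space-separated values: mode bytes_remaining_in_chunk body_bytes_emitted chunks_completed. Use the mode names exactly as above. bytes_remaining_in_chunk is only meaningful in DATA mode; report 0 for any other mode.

Answer: DATA_DONE 0 10 1

Derivation:
Byte 0 = '7': mode=SIZE remaining=0 emitted=0 chunks_done=0
Byte 1 = 0x0D: mode=SIZE_CR remaining=0 emitted=0 chunks_done=0
Byte 2 = 0x0A: mode=DATA remaining=7 emitted=0 chunks_done=0
Byte 3 = 'f': mode=DATA remaining=6 emitted=1 chunks_done=0
Byte 4 = '4': mode=DATA remaining=5 emitted=2 chunks_done=0
Byte 5 = '4': mode=DATA remaining=4 emitted=3 chunks_done=0
Byte 6 = 'g': mode=DATA remaining=3 emitted=4 chunks_done=0
Byte 7 = 'q': mode=DATA remaining=2 emitted=5 chunks_done=0
Byte 8 = 'f': mode=DATA remaining=1 emitted=6 chunks_done=0
Byte 9 = 'h': mode=DATA_DONE remaining=0 emitted=7 chunks_done=0
Byte 10 = 0x0D: mode=DATA_CR remaining=0 emitted=7 chunks_done=0
Byte 11 = 0x0A: mode=SIZE remaining=0 emitted=7 chunks_done=1
Byte 12 = '3': mode=SIZE remaining=0 emitted=7 chunks_done=1
Byte 13 = 0x0D: mode=SIZE_CR remaining=0 emitted=7 chunks_done=1
Byte 14 = 0x0A: mode=DATA remaining=3 emitted=7 chunks_done=1
Byte 15 = 'v': mode=DATA remaining=2 emitted=8 chunks_done=1
Byte 16 = 'q': mode=DATA remaining=1 emitted=9 chunks_done=1
Byte 17 = 'h': mode=DATA_DONE remaining=0 emitted=10 chunks_done=1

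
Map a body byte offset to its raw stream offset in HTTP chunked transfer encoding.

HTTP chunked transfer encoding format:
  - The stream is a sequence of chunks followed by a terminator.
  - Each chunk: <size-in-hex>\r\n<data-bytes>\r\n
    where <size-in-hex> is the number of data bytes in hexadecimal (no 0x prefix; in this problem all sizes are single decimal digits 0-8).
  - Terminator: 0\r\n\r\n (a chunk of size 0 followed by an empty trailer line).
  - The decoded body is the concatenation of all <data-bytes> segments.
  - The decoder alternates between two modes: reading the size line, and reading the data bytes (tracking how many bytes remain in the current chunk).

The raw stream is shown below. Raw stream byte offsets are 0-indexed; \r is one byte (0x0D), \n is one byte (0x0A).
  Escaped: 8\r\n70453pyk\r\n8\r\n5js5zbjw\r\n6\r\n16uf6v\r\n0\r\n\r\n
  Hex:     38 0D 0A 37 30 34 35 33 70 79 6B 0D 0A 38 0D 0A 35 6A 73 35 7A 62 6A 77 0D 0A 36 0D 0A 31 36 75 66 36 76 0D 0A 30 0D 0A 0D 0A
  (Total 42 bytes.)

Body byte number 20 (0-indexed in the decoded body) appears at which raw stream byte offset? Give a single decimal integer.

Chunk 1: stream[0..1]='8' size=0x8=8, data at stream[3..11]='70453pyk' -> body[0..8], body so far='70453pyk'
Chunk 2: stream[13..14]='8' size=0x8=8, data at stream[16..24]='5js5zbjw' -> body[8..16], body so far='70453pyk5js5zbjw'
Chunk 3: stream[26..27]='6' size=0x6=6, data at stream[29..35]='16uf6v' -> body[16..22], body so far='70453pyk5js5zbjw16uf6v'
Chunk 4: stream[37..38]='0' size=0 (terminator). Final body='70453pyk5js5zbjw16uf6v' (22 bytes)
Body byte 20 at stream offset 33

Answer: 33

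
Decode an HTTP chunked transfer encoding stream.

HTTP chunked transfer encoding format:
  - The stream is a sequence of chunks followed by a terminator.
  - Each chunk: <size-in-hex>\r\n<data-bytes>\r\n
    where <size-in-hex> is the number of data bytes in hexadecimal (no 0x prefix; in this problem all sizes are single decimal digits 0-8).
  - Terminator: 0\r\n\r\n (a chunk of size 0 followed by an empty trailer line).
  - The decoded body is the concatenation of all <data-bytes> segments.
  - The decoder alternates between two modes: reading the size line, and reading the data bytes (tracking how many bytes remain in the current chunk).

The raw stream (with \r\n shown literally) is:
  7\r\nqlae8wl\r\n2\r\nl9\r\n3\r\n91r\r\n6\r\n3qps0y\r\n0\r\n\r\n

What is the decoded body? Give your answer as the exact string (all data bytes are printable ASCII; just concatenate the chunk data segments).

Chunk 1: stream[0..1]='7' size=0x7=7, data at stream[3..10]='qlae8wl' -> body[0..7], body so far='qlae8wl'
Chunk 2: stream[12..13]='2' size=0x2=2, data at stream[15..17]='l9' -> body[7..9], body so far='qlae8wll9'
Chunk 3: stream[19..20]='3' size=0x3=3, data at stream[22..25]='91r' -> body[9..12], body so far='qlae8wll991r'
Chunk 4: stream[27..28]='6' size=0x6=6, data at stream[30..36]='3qps0y' -> body[12..18], body so far='qlae8wll991r3qps0y'
Chunk 5: stream[38..39]='0' size=0 (terminator). Final body='qlae8wll991r3qps0y' (18 bytes)

Answer: qlae8wll991r3qps0y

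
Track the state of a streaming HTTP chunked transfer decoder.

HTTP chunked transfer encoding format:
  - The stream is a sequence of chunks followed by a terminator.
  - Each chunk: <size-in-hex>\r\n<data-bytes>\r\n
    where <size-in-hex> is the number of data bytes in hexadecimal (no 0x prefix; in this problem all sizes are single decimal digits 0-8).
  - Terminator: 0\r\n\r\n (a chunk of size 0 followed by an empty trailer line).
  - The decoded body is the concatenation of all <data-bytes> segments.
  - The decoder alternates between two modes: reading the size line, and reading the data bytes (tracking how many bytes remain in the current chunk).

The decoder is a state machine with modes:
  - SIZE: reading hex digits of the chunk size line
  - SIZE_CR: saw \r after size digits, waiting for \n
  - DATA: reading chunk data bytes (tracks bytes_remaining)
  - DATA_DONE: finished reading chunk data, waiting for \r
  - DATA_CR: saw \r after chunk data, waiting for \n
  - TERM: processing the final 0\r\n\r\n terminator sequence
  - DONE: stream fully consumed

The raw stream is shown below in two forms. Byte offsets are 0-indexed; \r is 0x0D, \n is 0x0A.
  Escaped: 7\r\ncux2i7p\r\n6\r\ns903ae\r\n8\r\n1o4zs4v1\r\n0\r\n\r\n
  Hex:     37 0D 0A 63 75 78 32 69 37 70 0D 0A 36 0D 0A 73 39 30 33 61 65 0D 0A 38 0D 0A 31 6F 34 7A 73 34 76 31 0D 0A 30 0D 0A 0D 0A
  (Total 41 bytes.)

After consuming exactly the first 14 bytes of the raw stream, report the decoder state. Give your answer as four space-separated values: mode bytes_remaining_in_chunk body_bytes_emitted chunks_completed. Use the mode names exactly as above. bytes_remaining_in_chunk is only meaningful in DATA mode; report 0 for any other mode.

Answer: SIZE_CR 0 7 1

Derivation:
Byte 0 = '7': mode=SIZE remaining=0 emitted=0 chunks_done=0
Byte 1 = 0x0D: mode=SIZE_CR remaining=0 emitted=0 chunks_done=0
Byte 2 = 0x0A: mode=DATA remaining=7 emitted=0 chunks_done=0
Byte 3 = 'c': mode=DATA remaining=6 emitted=1 chunks_done=0
Byte 4 = 'u': mode=DATA remaining=5 emitted=2 chunks_done=0
Byte 5 = 'x': mode=DATA remaining=4 emitted=3 chunks_done=0
Byte 6 = '2': mode=DATA remaining=3 emitted=4 chunks_done=0
Byte 7 = 'i': mode=DATA remaining=2 emitted=5 chunks_done=0
Byte 8 = '7': mode=DATA remaining=1 emitted=6 chunks_done=0
Byte 9 = 'p': mode=DATA_DONE remaining=0 emitted=7 chunks_done=0
Byte 10 = 0x0D: mode=DATA_CR remaining=0 emitted=7 chunks_done=0
Byte 11 = 0x0A: mode=SIZE remaining=0 emitted=7 chunks_done=1
Byte 12 = '6': mode=SIZE remaining=0 emitted=7 chunks_done=1
Byte 13 = 0x0D: mode=SIZE_CR remaining=0 emitted=7 chunks_done=1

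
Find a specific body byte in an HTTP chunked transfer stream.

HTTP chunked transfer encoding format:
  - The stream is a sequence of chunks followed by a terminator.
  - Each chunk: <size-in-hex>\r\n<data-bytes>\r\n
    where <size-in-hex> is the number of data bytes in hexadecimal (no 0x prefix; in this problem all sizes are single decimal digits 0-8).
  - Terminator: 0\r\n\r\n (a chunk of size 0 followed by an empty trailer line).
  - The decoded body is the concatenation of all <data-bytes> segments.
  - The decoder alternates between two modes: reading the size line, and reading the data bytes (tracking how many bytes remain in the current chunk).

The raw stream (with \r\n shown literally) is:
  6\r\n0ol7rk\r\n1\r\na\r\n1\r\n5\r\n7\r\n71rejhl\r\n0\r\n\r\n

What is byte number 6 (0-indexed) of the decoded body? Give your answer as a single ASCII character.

Chunk 1: stream[0..1]='6' size=0x6=6, data at stream[3..9]='0ol7rk' -> body[0..6], body so far='0ol7rk'
Chunk 2: stream[11..12]='1' size=0x1=1, data at stream[14..15]='a' -> body[6..7], body so far='0ol7rka'
Chunk 3: stream[17..18]='1' size=0x1=1, data at stream[20..21]='5' -> body[7..8], body so far='0ol7rka5'
Chunk 4: stream[23..24]='7' size=0x7=7, data at stream[26..33]='71rejhl' -> body[8..15], body so far='0ol7rka571rejhl'
Chunk 5: stream[35..36]='0' size=0 (terminator). Final body='0ol7rka571rejhl' (15 bytes)
Body byte 6 = 'a'

Answer: a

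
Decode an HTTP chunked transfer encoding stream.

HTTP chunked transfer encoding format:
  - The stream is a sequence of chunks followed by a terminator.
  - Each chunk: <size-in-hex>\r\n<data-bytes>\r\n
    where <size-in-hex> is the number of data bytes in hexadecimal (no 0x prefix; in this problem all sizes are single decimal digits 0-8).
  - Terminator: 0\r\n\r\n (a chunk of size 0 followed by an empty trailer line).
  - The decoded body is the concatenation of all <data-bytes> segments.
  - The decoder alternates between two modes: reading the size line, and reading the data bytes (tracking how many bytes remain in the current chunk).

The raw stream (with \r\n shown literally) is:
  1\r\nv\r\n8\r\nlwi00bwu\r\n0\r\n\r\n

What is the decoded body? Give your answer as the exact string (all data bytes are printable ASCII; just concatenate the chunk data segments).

Chunk 1: stream[0..1]='1' size=0x1=1, data at stream[3..4]='v' -> body[0..1], body so far='v'
Chunk 2: stream[6..7]='8' size=0x8=8, data at stream[9..17]='lwi00bwu' -> body[1..9], body so far='vlwi00bwu'
Chunk 3: stream[19..20]='0' size=0 (terminator). Final body='vlwi00bwu' (9 bytes)

Answer: vlwi00bwu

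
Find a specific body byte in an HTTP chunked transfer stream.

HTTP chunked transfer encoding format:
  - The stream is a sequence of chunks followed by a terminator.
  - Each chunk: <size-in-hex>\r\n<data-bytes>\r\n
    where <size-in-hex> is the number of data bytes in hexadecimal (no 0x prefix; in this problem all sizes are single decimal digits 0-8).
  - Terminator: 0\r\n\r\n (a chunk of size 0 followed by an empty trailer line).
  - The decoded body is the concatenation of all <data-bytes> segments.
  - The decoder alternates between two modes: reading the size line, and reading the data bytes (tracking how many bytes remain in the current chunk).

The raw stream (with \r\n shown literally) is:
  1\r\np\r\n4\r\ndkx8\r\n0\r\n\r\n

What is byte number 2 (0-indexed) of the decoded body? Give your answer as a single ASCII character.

Chunk 1: stream[0..1]='1' size=0x1=1, data at stream[3..4]='p' -> body[0..1], body so far='p'
Chunk 2: stream[6..7]='4' size=0x4=4, data at stream[9..13]='dkx8' -> body[1..5], body so far='pdkx8'
Chunk 3: stream[15..16]='0' size=0 (terminator). Final body='pdkx8' (5 bytes)
Body byte 2 = 'k'

Answer: k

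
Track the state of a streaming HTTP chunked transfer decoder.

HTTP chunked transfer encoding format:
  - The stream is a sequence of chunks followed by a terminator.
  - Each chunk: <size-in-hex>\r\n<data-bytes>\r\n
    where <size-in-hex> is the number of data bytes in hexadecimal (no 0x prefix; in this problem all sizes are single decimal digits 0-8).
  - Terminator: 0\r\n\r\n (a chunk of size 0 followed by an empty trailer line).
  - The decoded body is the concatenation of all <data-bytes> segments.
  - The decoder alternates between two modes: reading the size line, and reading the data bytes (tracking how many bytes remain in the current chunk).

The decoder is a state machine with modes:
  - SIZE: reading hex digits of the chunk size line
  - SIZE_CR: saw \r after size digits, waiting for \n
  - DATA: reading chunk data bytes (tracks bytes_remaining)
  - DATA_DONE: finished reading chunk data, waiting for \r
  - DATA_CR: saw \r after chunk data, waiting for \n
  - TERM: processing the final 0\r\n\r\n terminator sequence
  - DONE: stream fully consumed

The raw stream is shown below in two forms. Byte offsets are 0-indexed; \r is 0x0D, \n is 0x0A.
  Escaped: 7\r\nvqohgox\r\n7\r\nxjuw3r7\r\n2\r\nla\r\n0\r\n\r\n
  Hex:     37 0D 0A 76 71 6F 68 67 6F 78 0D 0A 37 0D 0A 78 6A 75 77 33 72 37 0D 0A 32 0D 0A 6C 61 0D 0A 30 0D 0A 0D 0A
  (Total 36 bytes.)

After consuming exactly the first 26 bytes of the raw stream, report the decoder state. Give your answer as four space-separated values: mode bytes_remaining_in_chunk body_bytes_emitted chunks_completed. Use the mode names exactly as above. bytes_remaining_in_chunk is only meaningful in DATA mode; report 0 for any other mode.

Answer: SIZE_CR 0 14 2

Derivation:
Byte 0 = '7': mode=SIZE remaining=0 emitted=0 chunks_done=0
Byte 1 = 0x0D: mode=SIZE_CR remaining=0 emitted=0 chunks_done=0
Byte 2 = 0x0A: mode=DATA remaining=7 emitted=0 chunks_done=0
Byte 3 = 'v': mode=DATA remaining=6 emitted=1 chunks_done=0
Byte 4 = 'q': mode=DATA remaining=5 emitted=2 chunks_done=0
Byte 5 = 'o': mode=DATA remaining=4 emitted=3 chunks_done=0
Byte 6 = 'h': mode=DATA remaining=3 emitted=4 chunks_done=0
Byte 7 = 'g': mode=DATA remaining=2 emitted=5 chunks_done=0
Byte 8 = 'o': mode=DATA remaining=1 emitted=6 chunks_done=0
Byte 9 = 'x': mode=DATA_DONE remaining=0 emitted=7 chunks_done=0
Byte 10 = 0x0D: mode=DATA_CR remaining=0 emitted=7 chunks_done=0
Byte 11 = 0x0A: mode=SIZE remaining=0 emitted=7 chunks_done=1
Byte 12 = '7': mode=SIZE remaining=0 emitted=7 chunks_done=1
Byte 13 = 0x0D: mode=SIZE_CR remaining=0 emitted=7 chunks_done=1
Byte 14 = 0x0A: mode=DATA remaining=7 emitted=7 chunks_done=1
Byte 15 = 'x': mode=DATA remaining=6 emitted=8 chunks_done=1
Byte 16 = 'j': mode=DATA remaining=5 emitted=9 chunks_done=1
Byte 17 = 'u': mode=DATA remaining=4 emitted=10 chunks_done=1
Byte 18 = 'w': mode=DATA remaining=3 emitted=11 chunks_done=1
Byte 19 = '3': mode=DATA remaining=2 emitted=12 chunks_done=1
Byte 20 = 'r': mode=DATA remaining=1 emitted=13 chunks_done=1
Byte 21 = '7': mode=DATA_DONE remaining=0 emitted=14 chunks_done=1
Byte 22 = 0x0D: mode=DATA_CR remaining=0 emitted=14 chunks_done=1
Byte 23 = 0x0A: mode=SIZE remaining=0 emitted=14 chunks_done=2
Byte 24 = '2': mode=SIZE remaining=0 emitted=14 chunks_done=2
Byte 25 = 0x0D: mode=SIZE_CR remaining=0 emitted=14 chunks_done=2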